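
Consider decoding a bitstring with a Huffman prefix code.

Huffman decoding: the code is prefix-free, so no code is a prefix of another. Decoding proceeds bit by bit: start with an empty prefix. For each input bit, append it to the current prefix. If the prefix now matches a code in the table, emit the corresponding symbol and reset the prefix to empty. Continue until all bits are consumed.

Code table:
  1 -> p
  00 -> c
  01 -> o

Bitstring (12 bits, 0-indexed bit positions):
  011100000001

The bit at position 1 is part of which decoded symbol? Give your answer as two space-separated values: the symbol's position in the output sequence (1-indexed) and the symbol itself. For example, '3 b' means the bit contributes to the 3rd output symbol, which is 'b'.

Bit 0: prefix='0' (no match yet)
Bit 1: prefix='01' -> emit 'o', reset
Bit 2: prefix='1' -> emit 'p', reset
Bit 3: prefix='1' -> emit 'p', reset
Bit 4: prefix='0' (no match yet)
Bit 5: prefix='00' -> emit 'c', reset

Answer: 1 o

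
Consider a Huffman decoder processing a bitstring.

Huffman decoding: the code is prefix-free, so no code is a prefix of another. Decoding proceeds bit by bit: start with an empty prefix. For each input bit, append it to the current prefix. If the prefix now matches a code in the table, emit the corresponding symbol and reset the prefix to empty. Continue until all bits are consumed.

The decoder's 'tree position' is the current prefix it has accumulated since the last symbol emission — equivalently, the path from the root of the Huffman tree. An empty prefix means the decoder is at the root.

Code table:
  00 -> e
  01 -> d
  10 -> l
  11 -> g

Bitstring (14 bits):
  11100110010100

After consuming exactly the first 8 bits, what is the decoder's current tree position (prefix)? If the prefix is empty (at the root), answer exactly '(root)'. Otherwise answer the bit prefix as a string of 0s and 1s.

Bit 0: prefix='1' (no match yet)
Bit 1: prefix='11' -> emit 'g', reset
Bit 2: prefix='1' (no match yet)
Bit 3: prefix='10' -> emit 'l', reset
Bit 4: prefix='0' (no match yet)
Bit 5: prefix='01' -> emit 'd', reset
Bit 6: prefix='1' (no match yet)
Bit 7: prefix='10' -> emit 'l', reset

Answer: (root)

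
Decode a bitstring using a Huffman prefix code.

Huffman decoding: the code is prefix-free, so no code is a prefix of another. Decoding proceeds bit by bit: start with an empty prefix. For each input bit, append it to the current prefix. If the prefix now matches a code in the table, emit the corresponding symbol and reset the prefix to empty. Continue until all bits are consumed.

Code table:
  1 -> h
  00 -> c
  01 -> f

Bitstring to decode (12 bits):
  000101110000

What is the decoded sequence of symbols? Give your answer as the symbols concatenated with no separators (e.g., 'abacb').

Bit 0: prefix='0' (no match yet)
Bit 1: prefix='00' -> emit 'c', reset
Bit 2: prefix='0' (no match yet)
Bit 3: prefix='01' -> emit 'f', reset
Bit 4: prefix='0' (no match yet)
Bit 5: prefix='01' -> emit 'f', reset
Bit 6: prefix='1' -> emit 'h', reset
Bit 7: prefix='1' -> emit 'h', reset
Bit 8: prefix='0' (no match yet)
Bit 9: prefix='00' -> emit 'c', reset
Bit 10: prefix='0' (no match yet)
Bit 11: prefix='00' -> emit 'c', reset

Answer: cffhhcc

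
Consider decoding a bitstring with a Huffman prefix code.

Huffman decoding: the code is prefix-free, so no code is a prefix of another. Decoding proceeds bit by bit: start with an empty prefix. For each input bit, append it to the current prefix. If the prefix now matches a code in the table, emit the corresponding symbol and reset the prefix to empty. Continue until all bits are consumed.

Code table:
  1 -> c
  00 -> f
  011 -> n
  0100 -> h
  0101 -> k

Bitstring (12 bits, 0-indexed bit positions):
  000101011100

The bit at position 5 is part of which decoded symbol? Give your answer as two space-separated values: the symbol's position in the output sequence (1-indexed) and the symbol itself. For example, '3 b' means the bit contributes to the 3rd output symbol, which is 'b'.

Answer: 2 k

Derivation:
Bit 0: prefix='0' (no match yet)
Bit 1: prefix='00' -> emit 'f', reset
Bit 2: prefix='0' (no match yet)
Bit 3: prefix='01' (no match yet)
Bit 4: prefix='010' (no match yet)
Bit 5: prefix='0101' -> emit 'k', reset
Bit 6: prefix='0' (no match yet)
Bit 7: prefix='01' (no match yet)
Bit 8: prefix='011' -> emit 'n', reset
Bit 9: prefix='1' -> emit 'c', reset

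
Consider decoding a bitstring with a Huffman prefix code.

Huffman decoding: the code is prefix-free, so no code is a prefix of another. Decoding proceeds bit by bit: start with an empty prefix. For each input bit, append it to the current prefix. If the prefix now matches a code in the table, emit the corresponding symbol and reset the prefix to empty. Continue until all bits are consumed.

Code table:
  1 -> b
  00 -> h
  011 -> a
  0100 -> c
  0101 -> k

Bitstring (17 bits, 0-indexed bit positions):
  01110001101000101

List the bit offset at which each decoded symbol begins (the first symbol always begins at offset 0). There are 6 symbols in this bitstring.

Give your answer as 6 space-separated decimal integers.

Answer: 0 3 4 6 9 13

Derivation:
Bit 0: prefix='0' (no match yet)
Bit 1: prefix='01' (no match yet)
Bit 2: prefix='011' -> emit 'a', reset
Bit 3: prefix='1' -> emit 'b', reset
Bit 4: prefix='0' (no match yet)
Bit 5: prefix='00' -> emit 'h', reset
Bit 6: prefix='0' (no match yet)
Bit 7: prefix='01' (no match yet)
Bit 8: prefix='011' -> emit 'a', reset
Bit 9: prefix='0' (no match yet)
Bit 10: prefix='01' (no match yet)
Bit 11: prefix='010' (no match yet)
Bit 12: prefix='0100' -> emit 'c', reset
Bit 13: prefix='0' (no match yet)
Bit 14: prefix='01' (no match yet)
Bit 15: prefix='010' (no match yet)
Bit 16: prefix='0101' -> emit 'k', reset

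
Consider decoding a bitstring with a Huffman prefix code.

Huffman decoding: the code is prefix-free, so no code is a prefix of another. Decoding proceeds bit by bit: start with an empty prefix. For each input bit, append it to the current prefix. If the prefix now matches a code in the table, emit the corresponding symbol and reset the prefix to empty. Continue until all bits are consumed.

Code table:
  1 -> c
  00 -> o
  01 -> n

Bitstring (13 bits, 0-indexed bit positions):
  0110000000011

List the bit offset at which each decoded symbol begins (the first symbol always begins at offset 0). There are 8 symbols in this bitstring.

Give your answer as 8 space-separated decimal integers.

Answer: 0 2 3 5 7 9 11 12

Derivation:
Bit 0: prefix='0' (no match yet)
Bit 1: prefix='01' -> emit 'n', reset
Bit 2: prefix='1' -> emit 'c', reset
Bit 3: prefix='0' (no match yet)
Bit 4: prefix='00' -> emit 'o', reset
Bit 5: prefix='0' (no match yet)
Bit 6: prefix='00' -> emit 'o', reset
Bit 7: prefix='0' (no match yet)
Bit 8: prefix='00' -> emit 'o', reset
Bit 9: prefix='0' (no match yet)
Bit 10: prefix='00' -> emit 'o', reset
Bit 11: prefix='1' -> emit 'c', reset
Bit 12: prefix='1' -> emit 'c', reset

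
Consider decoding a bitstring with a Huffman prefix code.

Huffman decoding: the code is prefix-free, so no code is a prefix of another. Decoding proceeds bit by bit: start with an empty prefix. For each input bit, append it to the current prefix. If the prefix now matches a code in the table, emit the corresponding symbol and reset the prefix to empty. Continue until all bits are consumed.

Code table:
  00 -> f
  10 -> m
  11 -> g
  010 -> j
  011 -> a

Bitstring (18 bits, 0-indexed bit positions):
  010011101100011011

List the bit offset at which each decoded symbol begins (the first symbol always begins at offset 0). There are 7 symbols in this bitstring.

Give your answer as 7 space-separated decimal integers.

Bit 0: prefix='0' (no match yet)
Bit 1: prefix='01' (no match yet)
Bit 2: prefix='010' -> emit 'j', reset
Bit 3: prefix='0' (no match yet)
Bit 4: prefix='01' (no match yet)
Bit 5: prefix='011' -> emit 'a', reset
Bit 6: prefix='1' (no match yet)
Bit 7: prefix='10' -> emit 'm', reset
Bit 8: prefix='1' (no match yet)
Bit 9: prefix='11' -> emit 'g', reset
Bit 10: prefix='0' (no match yet)
Bit 11: prefix='00' -> emit 'f', reset
Bit 12: prefix='0' (no match yet)
Bit 13: prefix='01' (no match yet)
Bit 14: prefix='011' -> emit 'a', reset
Bit 15: prefix='0' (no match yet)
Bit 16: prefix='01' (no match yet)
Bit 17: prefix='011' -> emit 'a', reset

Answer: 0 3 6 8 10 12 15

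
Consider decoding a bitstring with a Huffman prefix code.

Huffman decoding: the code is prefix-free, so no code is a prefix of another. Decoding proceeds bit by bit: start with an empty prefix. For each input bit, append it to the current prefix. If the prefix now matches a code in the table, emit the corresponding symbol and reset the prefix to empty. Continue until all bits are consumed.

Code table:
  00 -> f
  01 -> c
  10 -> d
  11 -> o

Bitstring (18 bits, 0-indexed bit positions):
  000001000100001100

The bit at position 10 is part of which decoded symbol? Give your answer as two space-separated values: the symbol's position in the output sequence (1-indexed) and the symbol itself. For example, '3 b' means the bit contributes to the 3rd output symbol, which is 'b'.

Bit 0: prefix='0' (no match yet)
Bit 1: prefix='00' -> emit 'f', reset
Bit 2: prefix='0' (no match yet)
Bit 3: prefix='00' -> emit 'f', reset
Bit 4: prefix='0' (no match yet)
Bit 5: prefix='01' -> emit 'c', reset
Bit 6: prefix='0' (no match yet)
Bit 7: prefix='00' -> emit 'f', reset
Bit 8: prefix='0' (no match yet)
Bit 9: prefix='01' -> emit 'c', reset
Bit 10: prefix='0' (no match yet)
Bit 11: prefix='00' -> emit 'f', reset
Bit 12: prefix='0' (no match yet)
Bit 13: prefix='00' -> emit 'f', reset
Bit 14: prefix='1' (no match yet)

Answer: 6 f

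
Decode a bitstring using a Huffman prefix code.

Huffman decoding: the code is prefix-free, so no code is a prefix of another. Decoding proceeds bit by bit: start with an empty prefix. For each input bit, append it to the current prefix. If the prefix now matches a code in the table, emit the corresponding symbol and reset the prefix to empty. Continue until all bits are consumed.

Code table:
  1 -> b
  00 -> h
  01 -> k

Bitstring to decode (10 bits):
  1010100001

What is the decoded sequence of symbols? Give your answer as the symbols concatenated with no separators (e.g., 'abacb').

Answer: bkkhhb

Derivation:
Bit 0: prefix='1' -> emit 'b', reset
Bit 1: prefix='0' (no match yet)
Bit 2: prefix='01' -> emit 'k', reset
Bit 3: prefix='0' (no match yet)
Bit 4: prefix='01' -> emit 'k', reset
Bit 5: prefix='0' (no match yet)
Bit 6: prefix='00' -> emit 'h', reset
Bit 7: prefix='0' (no match yet)
Bit 8: prefix='00' -> emit 'h', reset
Bit 9: prefix='1' -> emit 'b', reset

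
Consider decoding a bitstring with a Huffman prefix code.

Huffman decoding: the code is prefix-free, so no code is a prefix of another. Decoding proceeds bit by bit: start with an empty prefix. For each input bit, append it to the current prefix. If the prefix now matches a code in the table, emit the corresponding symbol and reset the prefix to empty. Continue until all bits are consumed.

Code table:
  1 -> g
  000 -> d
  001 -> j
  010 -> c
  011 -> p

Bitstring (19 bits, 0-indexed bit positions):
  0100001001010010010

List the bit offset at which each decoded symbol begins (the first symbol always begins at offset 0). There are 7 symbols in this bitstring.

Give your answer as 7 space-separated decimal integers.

Bit 0: prefix='0' (no match yet)
Bit 1: prefix='01' (no match yet)
Bit 2: prefix='010' -> emit 'c', reset
Bit 3: prefix='0' (no match yet)
Bit 4: prefix='00' (no match yet)
Bit 5: prefix='000' -> emit 'd', reset
Bit 6: prefix='1' -> emit 'g', reset
Bit 7: prefix='0' (no match yet)
Bit 8: prefix='00' (no match yet)
Bit 9: prefix='001' -> emit 'j', reset
Bit 10: prefix='0' (no match yet)
Bit 11: prefix='01' (no match yet)
Bit 12: prefix='010' -> emit 'c', reset
Bit 13: prefix='0' (no match yet)
Bit 14: prefix='01' (no match yet)
Bit 15: prefix='010' -> emit 'c', reset
Bit 16: prefix='0' (no match yet)
Bit 17: prefix='01' (no match yet)
Bit 18: prefix='010' -> emit 'c', reset

Answer: 0 3 6 7 10 13 16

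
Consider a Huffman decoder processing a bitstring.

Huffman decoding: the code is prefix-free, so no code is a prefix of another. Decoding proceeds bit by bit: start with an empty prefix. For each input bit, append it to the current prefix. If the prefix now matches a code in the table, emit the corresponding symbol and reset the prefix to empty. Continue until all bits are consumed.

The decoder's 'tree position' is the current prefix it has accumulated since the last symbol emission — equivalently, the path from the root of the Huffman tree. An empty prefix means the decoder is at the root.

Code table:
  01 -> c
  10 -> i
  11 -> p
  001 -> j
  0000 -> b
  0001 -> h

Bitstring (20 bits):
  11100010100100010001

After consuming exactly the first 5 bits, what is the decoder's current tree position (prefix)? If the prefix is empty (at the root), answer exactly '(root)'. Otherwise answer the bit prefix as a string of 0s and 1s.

Bit 0: prefix='1' (no match yet)
Bit 1: prefix='11' -> emit 'p', reset
Bit 2: prefix='1' (no match yet)
Bit 3: prefix='10' -> emit 'i', reset
Bit 4: prefix='0' (no match yet)

Answer: 0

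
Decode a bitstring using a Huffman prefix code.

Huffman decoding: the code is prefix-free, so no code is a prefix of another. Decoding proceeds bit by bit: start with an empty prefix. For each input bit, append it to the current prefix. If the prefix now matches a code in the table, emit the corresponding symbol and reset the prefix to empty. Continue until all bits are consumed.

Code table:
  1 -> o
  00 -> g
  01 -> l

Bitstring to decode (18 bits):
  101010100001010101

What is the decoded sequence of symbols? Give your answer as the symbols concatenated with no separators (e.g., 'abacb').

Bit 0: prefix='1' -> emit 'o', reset
Bit 1: prefix='0' (no match yet)
Bit 2: prefix='01' -> emit 'l', reset
Bit 3: prefix='0' (no match yet)
Bit 4: prefix='01' -> emit 'l', reset
Bit 5: prefix='0' (no match yet)
Bit 6: prefix='01' -> emit 'l', reset
Bit 7: prefix='0' (no match yet)
Bit 8: prefix='00' -> emit 'g', reset
Bit 9: prefix='0' (no match yet)
Bit 10: prefix='00' -> emit 'g', reset
Bit 11: prefix='1' -> emit 'o', reset
Bit 12: prefix='0' (no match yet)
Bit 13: prefix='01' -> emit 'l', reset
Bit 14: prefix='0' (no match yet)
Bit 15: prefix='01' -> emit 'l', reset
Bit 16: prefix='0' (no match yet)
Bit 17: prefix='01' -> emit 'l', reset

Answer: olllggolll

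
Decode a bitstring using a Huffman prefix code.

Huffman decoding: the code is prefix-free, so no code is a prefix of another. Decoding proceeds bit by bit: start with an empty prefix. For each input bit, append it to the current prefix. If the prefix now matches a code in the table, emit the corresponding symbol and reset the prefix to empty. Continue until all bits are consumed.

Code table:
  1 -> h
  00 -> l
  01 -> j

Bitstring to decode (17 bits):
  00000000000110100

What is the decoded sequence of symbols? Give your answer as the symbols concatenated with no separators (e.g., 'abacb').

Bit 0: prefix='0' (no match yet)
Bit 1: prefix='00' -> emit 'l', reset
Bit 2: prefix='0' (no match yet)
Bit 3: prefix='00' -> emit 'l', reset
Bit 4: prefix='0' (no match yet)
Bit 5: prefix='00' -> emit 'l', reset
Bit 6: prefix='0' (no match yet)
Bit 7: prefix='00' -> emit 'l', reset
Bit 8: prefix='0' (no match yet)
Bit 9: prefix='00' -> emit 'l', reset
Bit 10: prefix='0' (no match yet)
Bit 11: prefix='01' -> emit 'j', reset
Bit 12: prefix='1' -> emit 'h', reset
Bit 13: prefix='0' (no match yet)
Bit 14: prefix='01' -> emit 'j', reset
Bit 15: prefix='0' (no match yet)
Bit 16: prefix='00' -> emit 'l', reset

Answer: llllljhjl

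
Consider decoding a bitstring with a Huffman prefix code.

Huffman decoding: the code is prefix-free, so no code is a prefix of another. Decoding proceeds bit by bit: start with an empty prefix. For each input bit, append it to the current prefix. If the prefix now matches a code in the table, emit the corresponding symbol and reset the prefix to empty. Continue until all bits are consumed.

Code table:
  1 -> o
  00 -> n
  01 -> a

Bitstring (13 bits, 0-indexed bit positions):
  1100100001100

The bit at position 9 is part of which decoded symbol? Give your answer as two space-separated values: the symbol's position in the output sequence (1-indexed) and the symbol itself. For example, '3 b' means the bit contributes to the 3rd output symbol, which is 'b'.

Answer: 7 o

Derivation:
Bit 0: prefix='1' -> emit 'o', reset
Bit 1: prefix='1' -> emit 'o', reset
Bit 2: prefix='0' (no match yet)
Bit 3: prefix='00' -> emit 'n', reset
Bit 4: prefix='1' -> emit 'o', reset
Bit 5: prefix='0' (no match yet)
Bit 6: prefix='00' -> emit 'n', reset
Bit 7: prefix='0' (no match yet)
Bit 8: prefix='00' -> emit 'n', reset
Bit 9: prefix='1' -> emit 'o', reset
Bit 10: prefix='1' -> emit 'o', reset
Bit 11: prefix='0' (no match yet)
Bit 12: prefix='00' -> emit 'n', reset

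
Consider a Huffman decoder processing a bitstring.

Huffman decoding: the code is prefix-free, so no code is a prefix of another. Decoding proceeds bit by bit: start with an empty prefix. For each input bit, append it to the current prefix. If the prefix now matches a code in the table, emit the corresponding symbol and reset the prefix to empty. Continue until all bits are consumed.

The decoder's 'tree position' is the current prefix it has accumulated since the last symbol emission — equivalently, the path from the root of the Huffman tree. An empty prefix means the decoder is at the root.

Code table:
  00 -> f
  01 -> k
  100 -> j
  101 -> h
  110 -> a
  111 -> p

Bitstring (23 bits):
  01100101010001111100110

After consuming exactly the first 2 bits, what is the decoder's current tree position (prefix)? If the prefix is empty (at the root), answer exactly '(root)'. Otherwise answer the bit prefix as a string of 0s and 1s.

Bit 0: prefix='0' (no match yet)
Bit 1: prefix='01' -> emit 'k', reset

Answer: (root)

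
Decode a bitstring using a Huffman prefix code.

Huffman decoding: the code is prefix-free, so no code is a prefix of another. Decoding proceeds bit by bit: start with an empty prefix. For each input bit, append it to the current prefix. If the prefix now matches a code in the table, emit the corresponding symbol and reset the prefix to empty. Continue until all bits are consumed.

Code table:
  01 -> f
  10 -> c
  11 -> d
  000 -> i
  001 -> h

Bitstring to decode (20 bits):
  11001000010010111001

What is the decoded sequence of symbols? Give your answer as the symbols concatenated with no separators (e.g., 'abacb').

Bit 0: prefix='1' (no match yet)
Bit 1: prefix='11' -> emit 'd', reset
Bit 2: prefix='0' (no match yet)
Bit 3: prefix='00' (no match yet)
Bit 4: prefix='001' -> emit 'h', reset
Bit 5: prefix='0' (no match yet)
Bit 6: prefix='00' (no match yet)
Bit 7: prefix='000' -> emit 'i', reset
Bit 8: prefix='0' (no match yet)
Bit 9: prefix='01' -> emit 'f', reset
Bit 10: prefix='0' (no match yet)
Bit 11: prefix='00' (no match yet)
Bit 12: prefix='001' -> emit 'h', reset
Bit 13: prefix='0' (no match yet)
Bit 14: prefix='01' -> emit 'f', reset
Bit 15: prefix='1' (no match yet)
Bit 16: prefix='11' -> emit 'd', reset
Bit 17: prefix='0' (no match yet)
Bit 18: prefix='00' (no match yet)
Bit 19: prefix='001' -> emit 'h', reset

Answer: dhifhfdh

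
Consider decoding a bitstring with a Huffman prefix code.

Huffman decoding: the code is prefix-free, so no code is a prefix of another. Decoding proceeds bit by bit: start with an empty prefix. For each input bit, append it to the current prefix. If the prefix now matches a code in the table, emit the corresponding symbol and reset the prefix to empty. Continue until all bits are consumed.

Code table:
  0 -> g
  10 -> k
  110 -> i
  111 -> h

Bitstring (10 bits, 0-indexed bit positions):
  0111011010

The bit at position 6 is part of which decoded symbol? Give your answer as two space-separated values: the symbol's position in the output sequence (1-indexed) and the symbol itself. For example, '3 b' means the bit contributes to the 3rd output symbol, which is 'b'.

Bit 0: prefix='0' -> emit 'g', reset
Bit 1: prefix='1' (no match yet)
Bit 2: prefix='11' (no match yet)
Bit 3: prefix='111' -> emit 'h', reset
Bit 4: prefix='0' -> emit 'g', reset
Bit 5: prefix='1' (no match yet)
Bit 6: prefix='11' (no match yet)
Bit 7: prefix='110' -> emit 'i', reset
Bit 8: prefix='1' (no match yet)
Bit 9: prefix='10' -> emit 'k', reset

Answer: 4 i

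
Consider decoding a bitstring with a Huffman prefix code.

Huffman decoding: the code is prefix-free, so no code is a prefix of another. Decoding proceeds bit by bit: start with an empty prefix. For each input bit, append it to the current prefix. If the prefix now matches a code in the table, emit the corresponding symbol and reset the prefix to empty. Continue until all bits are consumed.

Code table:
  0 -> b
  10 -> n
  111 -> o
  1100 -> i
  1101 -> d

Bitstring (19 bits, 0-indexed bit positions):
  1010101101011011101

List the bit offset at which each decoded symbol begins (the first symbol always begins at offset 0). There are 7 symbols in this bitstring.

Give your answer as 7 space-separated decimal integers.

Answer: 0 2 4 6 10 11 15

Derivation:
Bit 0: prefix='1' (no match yet)
Bit 1: prefix='10' -> emit 'n', reset
Bit 2: prefix='1' (no match yet)
Bit 3: prefix='10' -> emit 'n', reset
Bit 4: prefix='1' (no match yet)
Bit 5: prefix='10' -> emit 'n', reset
Bit 6: prefix='1' (no match yet)
Bit 7: prefix='11' (no match yet)
Bit 8: prefix='110' (no match yet)
Bit 9: prefix='1101' -> emit 'd', reset
Bit 10: prefix='0' -> emit 'b', reset
Bit 11: prefix='1' (no match yet)
Bit 12: prefix='11' (no match yet)
Bit 13: prefix='110' (no match yet)
Bit 14: prefix='1101' -> emit 'd', reset
Bit 15: prefix='1' (no match yet)
Bit 16: prefix='11' (no match yet)
Bit 17: prefix='110' (no match yet)
Bit 18: prefix='1101' -> emit 'd', reset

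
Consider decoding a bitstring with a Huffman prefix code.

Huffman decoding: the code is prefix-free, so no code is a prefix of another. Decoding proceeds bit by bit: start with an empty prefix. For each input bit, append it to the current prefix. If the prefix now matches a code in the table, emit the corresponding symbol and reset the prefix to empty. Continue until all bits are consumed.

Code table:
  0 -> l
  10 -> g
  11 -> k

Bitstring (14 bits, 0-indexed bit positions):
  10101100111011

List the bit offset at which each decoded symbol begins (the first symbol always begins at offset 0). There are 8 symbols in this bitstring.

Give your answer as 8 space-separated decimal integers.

Answer: 0 2 4 6 7 8 10 12

Derivation:
Bit 0: prefix='1' (no match yet)
Bit 1: prefix='10' -> emit 'g', reset
Bit 2: prefix='1' (no match yet)
Bit 3: prefix='10' -> emit 'g', reset
Bit 4: prefix='1' (no match yet)
Bit 5: prefix='11' -> emit 'k', reset
Bit 6: prefix='0' -> emit 'l', reset
Bit 7: prefix='0' -> emit 'l', reset
Bit 8: prefix='1' (no match yet)
Bit 9: prefix='11' -> emit 'k', reset
Bit 10: prefix='1' (no match yet)
Bit 11: prefix='10' -> emit 'g', reset
Bit 12: prefix='1' (no match yet)
Bit 13: prefix='11' -> emit 'k', reset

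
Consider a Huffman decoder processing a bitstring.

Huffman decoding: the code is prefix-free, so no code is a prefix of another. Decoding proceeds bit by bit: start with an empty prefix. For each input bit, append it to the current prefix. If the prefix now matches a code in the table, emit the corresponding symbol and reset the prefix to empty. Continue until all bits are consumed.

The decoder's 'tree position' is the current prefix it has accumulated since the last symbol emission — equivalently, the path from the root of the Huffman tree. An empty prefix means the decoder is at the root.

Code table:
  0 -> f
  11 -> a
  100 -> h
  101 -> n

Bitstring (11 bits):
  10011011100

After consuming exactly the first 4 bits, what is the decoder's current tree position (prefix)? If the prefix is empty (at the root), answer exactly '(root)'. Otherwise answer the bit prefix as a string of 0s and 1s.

Bit 0: prefix='1' (no match yet)
Bit 1: prefix='10' (no match yet)
Bit 2: prefix='100' -> emit 'h', reset
Bit 3: prefix='1' (no match yet)

Answer: 1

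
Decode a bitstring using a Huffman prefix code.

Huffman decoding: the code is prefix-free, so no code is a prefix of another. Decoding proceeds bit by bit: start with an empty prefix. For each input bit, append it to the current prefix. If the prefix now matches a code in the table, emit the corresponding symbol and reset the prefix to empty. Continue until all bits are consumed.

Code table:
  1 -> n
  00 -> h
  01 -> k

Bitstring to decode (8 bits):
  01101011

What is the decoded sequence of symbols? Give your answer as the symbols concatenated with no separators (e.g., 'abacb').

Bit 0: prefix='0' (no match yet)
Bit 1: prefix='01' -> emit 'k', reset
Bit 2: prefix='1' -> emit 'n', reset
Bit 3: prefix='0' (no match yet)
Bit 4: prefix='01' -> emit 'k', reset
Bit 5: prefix='0' (no match yet)
Bit 6: prefix='01' -> emit 'k', reset
Bit 7: prefix='1' -> emit 'n', reset

Answer: knkkn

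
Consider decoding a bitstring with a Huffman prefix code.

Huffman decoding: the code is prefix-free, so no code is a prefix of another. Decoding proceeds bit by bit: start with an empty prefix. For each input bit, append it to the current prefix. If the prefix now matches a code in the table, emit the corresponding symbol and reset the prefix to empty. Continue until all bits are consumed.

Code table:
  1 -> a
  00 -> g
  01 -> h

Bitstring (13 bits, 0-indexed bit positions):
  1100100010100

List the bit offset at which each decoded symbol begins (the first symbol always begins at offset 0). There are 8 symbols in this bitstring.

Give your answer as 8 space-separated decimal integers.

Bit 0: prefix='1' -> emit 'a', reset
Bit 1: prefix='1' -> emit 'a', reset
Bit 2: prefix='0' (no match yet)
Bit 3: prefix='00' -> emit 'g', reset
Bit 4: prefix='1' -> emit 'a', reset
Bit 5: prefix='0' (no match yet)
Bit 6: prefix='00' -> emit 'g', reset
Bit 7: prefix='0' (no match yet)
Bit 8: prefix='01' -> emit 'h', reset
Bit 9: prefix='0' (no match yet)
Bit 10: prefix='01' -> emit 'h', reset
Bit 11: prefix='0' (no match yet)
Bit 12: prefix='00' -> emit 'g', reset

Answer: 0 1 2 4 5 7 9 11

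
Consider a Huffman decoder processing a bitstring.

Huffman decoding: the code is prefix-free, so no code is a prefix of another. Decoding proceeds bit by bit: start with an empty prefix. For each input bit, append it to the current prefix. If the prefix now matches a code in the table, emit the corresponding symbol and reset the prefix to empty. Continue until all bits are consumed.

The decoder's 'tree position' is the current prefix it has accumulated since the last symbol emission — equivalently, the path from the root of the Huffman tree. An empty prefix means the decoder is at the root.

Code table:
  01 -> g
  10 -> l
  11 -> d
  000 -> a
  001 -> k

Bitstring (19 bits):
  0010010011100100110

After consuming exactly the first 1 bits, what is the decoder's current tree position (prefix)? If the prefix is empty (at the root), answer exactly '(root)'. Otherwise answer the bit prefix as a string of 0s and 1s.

Bit 0: prefix='0' (no match yet)

Answer: 0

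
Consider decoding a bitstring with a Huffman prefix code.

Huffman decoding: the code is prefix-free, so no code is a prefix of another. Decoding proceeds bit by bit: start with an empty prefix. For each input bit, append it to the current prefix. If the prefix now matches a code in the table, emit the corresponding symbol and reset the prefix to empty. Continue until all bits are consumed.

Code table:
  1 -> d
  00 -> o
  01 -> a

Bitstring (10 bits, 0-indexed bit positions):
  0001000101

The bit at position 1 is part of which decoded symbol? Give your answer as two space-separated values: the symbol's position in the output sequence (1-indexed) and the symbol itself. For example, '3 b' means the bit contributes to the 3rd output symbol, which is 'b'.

Answer: 1 o

Derivation:
Bit 0: prefix='0' (no match yet)
Bit 1: prefix='00' -> emit 'o', reset
Bit 2: prefix='0' (no match yet)
Bit 3: prefix='01' -> emit 'a', reset
Bit 4: prefix='0' (no match yet)
Bit 5: prefix='00' -> emit 'o', reset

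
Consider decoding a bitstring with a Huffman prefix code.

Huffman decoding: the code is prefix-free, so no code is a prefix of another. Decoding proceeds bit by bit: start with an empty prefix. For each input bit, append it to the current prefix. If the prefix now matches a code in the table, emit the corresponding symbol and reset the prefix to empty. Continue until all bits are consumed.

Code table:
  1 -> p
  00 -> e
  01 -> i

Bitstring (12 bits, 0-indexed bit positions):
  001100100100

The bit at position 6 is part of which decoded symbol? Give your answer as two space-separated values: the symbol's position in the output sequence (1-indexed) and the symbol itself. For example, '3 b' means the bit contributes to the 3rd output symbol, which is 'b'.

Answer: 5 p

Derivation:
Bit 0: prefix='0' (no match yet)
Bit 1: prefix='00' -> emit 'e', reset
Bit 2: prefix='1' -> emit 'p', reset
Bit 3: prefix='1' -> emit 'p', reset
Bit 4: prefix='0' (no match yet)
Bit 5: prefix='00' -> emit 'e', reset
Bit 6: prefix='1' -> emit 'p', reset
Bit 7: prefix='0' (no match yet)
Bit 8: prefix='00' -> emit 'e', reset
Bit 9: prefix='1' -> emit 'p', reset
Bit 10: prefix='0' (no match yet)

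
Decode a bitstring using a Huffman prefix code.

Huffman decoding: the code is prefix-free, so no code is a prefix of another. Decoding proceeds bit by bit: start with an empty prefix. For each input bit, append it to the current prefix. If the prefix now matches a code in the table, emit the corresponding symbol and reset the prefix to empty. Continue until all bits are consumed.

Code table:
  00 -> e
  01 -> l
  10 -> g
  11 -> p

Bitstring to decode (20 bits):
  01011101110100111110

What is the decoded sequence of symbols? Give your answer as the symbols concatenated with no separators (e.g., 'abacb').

Bit 0: prefix='0' (no match yet)
Bit 1: prefix='01' -> emit 'l', reset
Bit 2: prefix='0' (no match yet)
Bit 3: prefix='01' -> emit 'l', reset
Bit 4: prefix='1' (no match yet)
Bit 5: prefix='11' -> emit 'p', reset
Bit 6: prefix='0' (no match yet)
Bit 7: prefix='01' -> emit 'l', reset
Bit 8: prefix='1' (no match yet)
Bit 9: prefix='11' -> emit 'p', reset
Bit 10: prefix='0' (no match yet)
Bit 11: prefix='01' -> emit 'l', reset
Bit 12: prefix='0' (no match yet)
Bit 13: prefix='00' -> emit 'e', reset
Bit 14: prefix='1' (no match yet)
Bit 15: prefix='11' -> emit 'p', reset
Bit 16: prefix='1' (no match yet)
Bit 17: prefix='11' -> emit 'p', reset
Bit 18: prefix='1' (no match yet)
Bit 19: prefix='10' -> emit 'g', reset

Answer: llplpleppg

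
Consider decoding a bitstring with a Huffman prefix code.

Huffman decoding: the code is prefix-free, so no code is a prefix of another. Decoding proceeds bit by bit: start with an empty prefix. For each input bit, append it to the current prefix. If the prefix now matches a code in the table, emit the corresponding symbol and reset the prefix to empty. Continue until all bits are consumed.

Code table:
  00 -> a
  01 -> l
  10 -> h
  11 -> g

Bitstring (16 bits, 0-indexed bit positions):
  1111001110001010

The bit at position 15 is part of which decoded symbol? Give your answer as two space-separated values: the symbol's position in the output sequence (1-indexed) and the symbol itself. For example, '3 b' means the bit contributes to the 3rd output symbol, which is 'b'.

Answer: 8 h

Derivation:
Bit 0: prefix='1' (no match yet)
Bit 1: prefix='11' -> emit 'g', reset
Bit 2: prefix='1' (no match yet)
Bit 3: prefix='11' -> emit 'g', reset
Bit 4: prefix='0' (no match yet)
Bit 5: prefix='00' -> emit 'a', reset
Bit 6: prefix='1' (no match yet)
Bit 7: prefix='11' -> emit 'g', reset
Bit 8: prefix='1' (no match yet)
Bit 9: prefix='10' -> emit 'h', reset
Bit 10: prefix='0' (no match yet)
Bit 11: prefix='00' -> emit 'a', reset
Bit 12: prefix='1' (no match yet)
Bit 13: prefix='10' -> emit 'h', reset
Bit 14: prefix='1' (no match yet)
Bit 15: prefix='10' -> emit 'h', reset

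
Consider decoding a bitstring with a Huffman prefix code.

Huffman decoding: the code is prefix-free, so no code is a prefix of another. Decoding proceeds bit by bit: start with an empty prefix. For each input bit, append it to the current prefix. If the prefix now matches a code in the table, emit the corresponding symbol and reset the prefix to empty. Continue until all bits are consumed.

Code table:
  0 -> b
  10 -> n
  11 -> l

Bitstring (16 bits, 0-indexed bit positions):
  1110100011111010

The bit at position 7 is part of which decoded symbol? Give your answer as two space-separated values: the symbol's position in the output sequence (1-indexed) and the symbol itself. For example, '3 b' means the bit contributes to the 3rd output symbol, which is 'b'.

Answer: 5 b

Derivation:
Bit 0: prefix='1' (no match yet)
Bit 1: prefix='11' -> emit 'l', reset
Bit 2: prefix='1' (no match yet)
Bit 3: prefix='10' -> emit 'n', reset
Bit 4: prefix='1' (no match yet)
Bit 5: prefix='10' -> emit 'n', reset
Bit 6: prefix='0' -> emit 'b', reset
Bit 7: prefix='0' -> emit 'b', reset
Bit 8: prefix='1' (no match yet)
Bit 9: prefix='11' -> emit 'l', reset
Bit 10: prefix='1' (no match yet)
Bit 11: prefix='11' -> emit 'l', reset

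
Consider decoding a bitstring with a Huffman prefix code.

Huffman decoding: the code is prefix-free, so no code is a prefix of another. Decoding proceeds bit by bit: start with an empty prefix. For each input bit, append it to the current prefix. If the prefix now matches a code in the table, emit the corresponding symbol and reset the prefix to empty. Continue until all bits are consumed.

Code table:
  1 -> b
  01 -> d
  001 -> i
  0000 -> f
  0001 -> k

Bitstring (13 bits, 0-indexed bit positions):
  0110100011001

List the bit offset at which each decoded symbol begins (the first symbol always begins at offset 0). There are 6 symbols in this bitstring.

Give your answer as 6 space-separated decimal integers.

Bit 0: prefix='0' (no match yet)
Bit 1: prefix='01' -> emit 'd', reset
Bit 2: prefix='1' -> emit 'b', reset
Bit 3: prefix='0' (no match yet)
Bit 4: prefix='01' -> emit 'd', reset
Bit 5: prefix='0' (no match yet)
Bit 6: prefix='00' (no match yet)
Bit 7: prefix='000' (no match yet)
Bit 8: prefix='0001' -> emit 'k', reset
Bit 9: prefix='1' -> emit 'b', reset
Bit 10: prefix='0' (no match yet)
Bit 11: prefix='00' (no match yet)
Bit 12: prefix='001' -> emit 'i', reset

Answer: 0 2 3 5 9 10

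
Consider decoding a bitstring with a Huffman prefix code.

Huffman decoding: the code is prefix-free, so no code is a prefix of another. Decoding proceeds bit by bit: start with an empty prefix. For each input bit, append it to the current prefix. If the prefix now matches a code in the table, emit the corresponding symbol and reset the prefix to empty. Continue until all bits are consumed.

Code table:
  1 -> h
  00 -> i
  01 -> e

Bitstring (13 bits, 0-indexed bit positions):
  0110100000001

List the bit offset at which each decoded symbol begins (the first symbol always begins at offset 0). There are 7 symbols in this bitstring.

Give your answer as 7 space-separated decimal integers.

Answer: 0 2 3 5 7 9 11

Derivation:
Bit 0: prefix='0' (no match yet)
Bit 1: prefix='01' -> emit 'e', reset
Bit 2: prefix='1' -> emit 'h', reset
Bit 3: prefix='0' (no match yet)
Bit 4: prefix='01' -> emit 'e', reset
Bit 5: prefix='0' (no match yet)
Bit 6: prefix='00' -> emit 'i', reset
Bit 7: prefix='0' (no match yet)
Bit 8: prefix='00' -> emit 'i', reset
Bit 9: prefix='0' (no match yet)
Bit 10: prefix='00' -> emit 'i', reset
Bit 11: prefix='0' (no match yet)
Bit 12: prefix='01' -> emit 'e', reset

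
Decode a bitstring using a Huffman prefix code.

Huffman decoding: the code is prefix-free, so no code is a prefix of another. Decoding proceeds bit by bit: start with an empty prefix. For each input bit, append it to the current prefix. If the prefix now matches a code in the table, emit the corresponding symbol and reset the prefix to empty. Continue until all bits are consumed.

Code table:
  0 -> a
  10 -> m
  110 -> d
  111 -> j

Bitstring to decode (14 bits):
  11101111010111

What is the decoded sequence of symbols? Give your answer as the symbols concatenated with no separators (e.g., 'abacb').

Answer: jajmmj

Derivation:
Bit 0: prefix='1' (no match yet)
Bit 1: prefix='11' (no match yet)
Bit 2: prefix='111' -> emit 'j', reset
Bit 3: prefix='0' -> emit 'a', reset
Bit 4: prefix='1' (no match yet)
Bit 5: prefix='11' (no match yet)
Bit 6: prefix='111' -> emit 'j', reset
Bit 7: prefix='1' (no match yet)
Bit 8: prefix='10' -> emit 'm', reset
Bit 9: prefix='1' (no match yet)
Bit 10: prefix='10' -> emit 'm', reset
Bit 11: prefix='1' (no match yet)
Bit 12: prefix='11' (no match yet)
Bit 13: prefix='111' -> emit 'j', reset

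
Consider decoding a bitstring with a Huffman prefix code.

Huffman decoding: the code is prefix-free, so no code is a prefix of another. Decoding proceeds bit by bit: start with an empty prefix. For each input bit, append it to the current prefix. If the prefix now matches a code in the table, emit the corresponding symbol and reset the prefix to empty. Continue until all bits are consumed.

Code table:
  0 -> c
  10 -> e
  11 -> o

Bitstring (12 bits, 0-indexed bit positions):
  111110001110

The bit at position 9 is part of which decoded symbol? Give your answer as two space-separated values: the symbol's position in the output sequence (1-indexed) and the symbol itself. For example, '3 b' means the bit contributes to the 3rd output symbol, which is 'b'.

Answer: 6 o

Derivation:
Bit 0: prefix='1' (no match yet)
Bit 1: prefix='11' -> emit 'o', reset
Bit 2: prefix='1' (no match yet)
Bit 3: prefix='11' -> emit 'o', reset
Bit 4: prefix='1' (no match yet)
Bit 5: prefix='10' -> emit 'e', reset
Bit 6: prefix='0' -> emit 'c', reset
Bit 7: prefix='0' -> emit 'c', reset
Bit 8: prefix='1' (no match yet)
Bit 9: prefix='11' -> emit 'o', reset
Bit 10: prefix='1' (no match yet)
Bit 11: prefix='10' -> emit 'e', reset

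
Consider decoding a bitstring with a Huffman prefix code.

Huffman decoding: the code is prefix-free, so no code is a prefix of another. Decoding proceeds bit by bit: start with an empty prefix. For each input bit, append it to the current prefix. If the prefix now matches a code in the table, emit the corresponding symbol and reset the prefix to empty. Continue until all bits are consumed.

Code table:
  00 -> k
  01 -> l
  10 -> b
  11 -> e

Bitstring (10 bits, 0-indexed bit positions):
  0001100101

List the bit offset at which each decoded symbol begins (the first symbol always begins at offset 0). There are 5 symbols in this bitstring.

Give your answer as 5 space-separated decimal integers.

Bit 0: prefix='0' (no match yet)
Bit 1: prefix='00' -> emit 'k', reset
Bit 2: prefix='0' (no match yet)
Bit 3: prefix='01' -> emit 'l', reset
Bit 4: prefix='1' (no match yet)
Bit 5: prefix='10' -> emit 'b', reset
Bit 6: prefix='0' (no match yet)
Bit 7: prefix='01' -> emit 'l', reset
Bit 8: prefix='0' (no match yet)
Bit 9: prefix='01' -> emit 'l', reset

Answer: 0 2 4 6 8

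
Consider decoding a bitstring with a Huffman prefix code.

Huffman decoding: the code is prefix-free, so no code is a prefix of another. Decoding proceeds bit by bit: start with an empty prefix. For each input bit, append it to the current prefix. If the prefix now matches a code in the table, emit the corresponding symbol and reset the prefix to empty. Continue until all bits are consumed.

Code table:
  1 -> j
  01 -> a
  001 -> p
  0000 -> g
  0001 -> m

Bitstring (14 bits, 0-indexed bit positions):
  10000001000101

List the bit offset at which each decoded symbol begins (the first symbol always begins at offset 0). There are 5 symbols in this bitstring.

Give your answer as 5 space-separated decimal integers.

Answer: 0 1 5 8 12

Derivation:
Bit 0: prefix='1' -> emit 'j', reset
Bit 1: prefix='0' (no match yet)
Bit 2: prefix='00' (no match yet)
Bit 3: prefix='000' (no match yet)
Bit 4: prefix='0000' -> emit 'g', reset
Bit 5: prefix='0' (no match yet)
Bit 6: prefix='00' (no match yet)
Bit 7: prefix='001' -> emit 'p', reset
Bit 8: prefix='0' (no match yet)
Bit 9: prefix='00' (no match yet)
Bit 10: prefix='000' (no match yet)
Bit 11: prefix='0001' -> emit 'm', reset
Bit 12: prefix='0' (no match yet)
Bit 13: prefix='01' -> emit 'a', reset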